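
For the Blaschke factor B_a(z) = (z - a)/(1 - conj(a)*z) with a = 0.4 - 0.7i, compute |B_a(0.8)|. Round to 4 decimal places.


Step 1: Numerator z0 - a = 0.8 - (0.4 - 0.7i) = 0.4 + 0.7i
Step 2: Denominator 1 - conj(a)*z0 = 1 - (0.4 + 0.7i)*0.8 = 0.68 - 0.56i
Step 3: |z0 - a|^2 = 0.4^2 + 0.7^2 = 0.65; |1 - conj(a)*z0|^2 = 0.68^2 + (-0.56)^2 = 0.776
Step 4: |B_a(0.8)| = sqrt(0.65 / 0.776) = sqrt(0.837629)
Step 5: = 0.9152

0.9152


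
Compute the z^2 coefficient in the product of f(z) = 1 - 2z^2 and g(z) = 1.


Step 1: z^2 term in f*g comes from: (1)*(0) + (0)*(0) + (-2z^2)*(1)
Step 2: = 0 + 0 - 2
Step 3: = -2

-2


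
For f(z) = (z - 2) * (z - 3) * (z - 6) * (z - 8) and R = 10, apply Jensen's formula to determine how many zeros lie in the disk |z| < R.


Jensen's formula: (1/2pi)*integral log|f(Re^it)|dt = log|f(0)| + sum_{|a_k|<R} log(R/|a_k|)
Step 1: f(0) = (-2) * (-3) * (-6) * (-8) = 288
Step 2: log|f(0)| = log|2| + log|3| + log|6| + log|8| = 5.663
Step 3: Zeros inside |z| < 10: 2, 3, 6, 8
Step 4: Jensen sum = log(10/2) + log(10/3) + log(10/6) + log(10/8) = 3.5474
Step 5: n(R) = number of terms in the Jensen sum = count of zeros inside |z| < 10 = 4

4


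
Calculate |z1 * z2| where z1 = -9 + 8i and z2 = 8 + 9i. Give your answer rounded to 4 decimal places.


Step 1: |z1| = sqrt((-9)^2 + 8^2) = sqrt(145)
Step 2: |z2| = sqrt(8^2 + 9^2) = sqrt(145)
Step 3: |z1*z2| = |z1|*|z2| = sqrt(145) * sqrt(145) = sqrt(145 * 145) = sqrt(21025)
Step 4: = 145.0

145.0


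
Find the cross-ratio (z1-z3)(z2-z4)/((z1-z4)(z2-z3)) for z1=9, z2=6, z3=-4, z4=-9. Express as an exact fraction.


Step 1: (z1-z3)(z2-z4) = 13 * 15 = 195
Step 2: (z1-z4)(z2-z3) = 18 * 10 = 180
Step 3: Cross-ratio = 195/180 = 13/12

13/12


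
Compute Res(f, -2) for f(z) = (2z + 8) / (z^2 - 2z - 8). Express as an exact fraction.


Step 1: Q(z) = z^2 - 2z - 8 = (z + 2)(z - 4)
Step 2: Q'(z) = 2z - 2
Step 3: Q'(-2) = -6, P(-2) = 4
Step 4: Res = P(-2)/Q'(-2) = 4/(-6) = -2/3

-2/3


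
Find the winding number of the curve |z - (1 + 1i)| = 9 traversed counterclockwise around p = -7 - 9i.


Step 1: Center c = (1, 1), radius = 9
Step 2: |p - c|^2 = (-8)^2 + (-10)^2 = 164
Step 3: r^2 = 81
Step 4: |p-c| > r so winding number = 0

0


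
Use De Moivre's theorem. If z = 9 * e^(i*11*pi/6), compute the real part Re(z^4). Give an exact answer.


Step 1: By De Moivre's theorem, z^4 = 9^4 * e^(i*4*11*pi/6) = 6561 * (cos(22*pi/3) + i*sin(22*pi/3))
Step 2: |z|^4 = 9^4 = 6561
Step 3: Reduce the angle mod 2*pi: 22*pi/3 - 6*pi = 4*pi/3
Step 4: cos(4*pi/3) = -1/2
Step 5: Re(z^4) = 6561 * (-1/2) = -6561/2

-6561/2


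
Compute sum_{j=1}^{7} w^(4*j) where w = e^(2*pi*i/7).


Step 1: The sum sum_{j=1}^{n} w^(k*j) equals n if n | k, else 0.
Step 2: Here n = 7, k = 4
Step 3: Does n divide k? 7 | 4 -> False
Step 4: Sum = 0

0


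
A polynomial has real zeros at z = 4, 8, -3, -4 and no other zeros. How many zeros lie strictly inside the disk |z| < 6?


Step 1: Check each root:
  z = 4: |4| = 4 < 6
  z = 8: |8| = 8 >= 6
  z = -3: |-3| = 3 < 6
  z = -4: |-4| = 4 < 6
Step 2: Count = 3

3


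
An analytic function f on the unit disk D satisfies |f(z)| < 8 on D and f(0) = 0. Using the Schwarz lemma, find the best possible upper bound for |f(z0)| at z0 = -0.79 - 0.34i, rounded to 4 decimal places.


Step 1: g = f/8 maps D -> D with g(0) = 0, so by the Schwarz lemma |g(z)| <= |z|, i.e. |f(z)| <= 8|z|; this is sharp (f(z) = 8z).
Step 2: |z0|^2 = (-0.79)^2 + (-0.34)^2 = 0.7397
Step 3: |z0| = sqrt(0.7397) = 0.860058
Step 4: Best bound = 8 * |z0| = 8 * 0.860058 = 6.8805

6.8805


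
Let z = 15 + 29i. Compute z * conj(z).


Step 1: conj(z) = 15 - 29i
Step 2: z * conj(z) = 15^2 + 29^2
Step 3: = 225 + 841 = 1066

1066


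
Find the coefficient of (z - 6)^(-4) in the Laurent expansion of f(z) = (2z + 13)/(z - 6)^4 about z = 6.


Step 1: Write the numerator in powers of (z - 6): 2z + 13 = 2(z - 6) + (2*6 + 13) = 2(z - 6) + 25
Step 2: Divide by (z - 6)^4: f(z) = 25(z - 6)^(-4) + 2(z - 6)^(-3)
Step 3: This finite sum is the Laurent series of f about z = 6.
Step 4: Coefficient of (z - 6)^(-4) = 2*6 + 13 = 25

25


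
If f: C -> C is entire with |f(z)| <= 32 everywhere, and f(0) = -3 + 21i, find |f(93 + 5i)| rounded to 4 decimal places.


Step 1: By Liouville's theorem, a bounded entire function is constant.
Step 2: f(z) = f(0) = -3 + 21i for all z.
Step 3: |f(w)| = |-3 + 21i| = sqrt(9 + 441)
Step 4: = 21.2132

21.2132


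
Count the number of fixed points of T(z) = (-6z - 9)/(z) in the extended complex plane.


Step 1: Fixed points satisfy T(z) = z
Step 2: z^2 + 6z + 9 = 0
Step 3: Discriminant = 6^2 - 4*1*9 = 0
Step 4: Number of fixed points = 1

1


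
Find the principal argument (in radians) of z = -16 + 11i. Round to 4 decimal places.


Step 1: z = -16 + 11i
Step 2: arg(z) = atan2(11, -16)
Step 3: arg(z) = 2.5393

2.5393


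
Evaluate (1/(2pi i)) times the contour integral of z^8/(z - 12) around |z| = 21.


Step 1: f(z) = z^8, a = 12 is inside |z| = 21
Step 2: By Cauchy integral formula: (1/(2pi*i)) * integral = f(a)
Step 3: f(12) = 12^8 = 429981696

429981696


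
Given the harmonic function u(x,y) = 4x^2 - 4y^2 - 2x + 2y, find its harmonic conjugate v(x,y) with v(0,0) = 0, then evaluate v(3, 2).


Step 1: v_x = -u_y = 8y - 2
Step 2: v_y = u_x = 8x - 2
Step 3: v = 8xy - 2x - 2y + C
Step 4: v(0,0) = 0 => C = 0
Step 5: v(3, 2) = 38

38


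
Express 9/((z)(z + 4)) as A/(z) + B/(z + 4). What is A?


Step 1: Multiply both sides by (z) and set z = 0
Step 2: A = 9 / (0 + 4)
Step 3: A = 9 / 4
Step 4: A = 9/4

9/4


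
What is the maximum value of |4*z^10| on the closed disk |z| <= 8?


Step 1: On |z| = 8, |f(z)| = 4 * |z|^10 = 4 * 8^10
Step 2: By maximum modulus principle, maximum is on boundary.
Step 3: Maximum = 4 * 1073741824 = 4294967296

4294967296


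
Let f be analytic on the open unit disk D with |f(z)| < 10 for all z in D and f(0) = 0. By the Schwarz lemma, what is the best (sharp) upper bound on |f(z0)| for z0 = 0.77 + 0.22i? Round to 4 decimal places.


Step 1: g = f/10 maps D -> D with g(0) = 0, so by the Schwarz lemma |g(z)| <= |z|, i.e. |f(z)| <= 10|z|; this is sharp (f(z) = 10z).
Step 2: |z0|^2 = 0.77^2 + 0.22^2 = 0.6413
Step 3: |z0| = sqrt(0.6413) = 0.800812
Step 4: Best bound = 10 * |z0| = 10 * 0.800812 = 8.0081

8.0081


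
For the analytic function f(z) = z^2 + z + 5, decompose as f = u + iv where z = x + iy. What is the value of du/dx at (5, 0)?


Step 1: f(z) = (x+iy)^2 + (x+iy) + 5
Step 2: u = (x^2 - y^2) + x + 5
Step 3: u_x = 2x + 1
Step 4: At (5, 0): u_x = 10 + 1 = 11

11


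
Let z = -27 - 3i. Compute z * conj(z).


Step 1: conj(z) = -27 + 3i
Step 2: z * conj(z) = (-27)^2 + (-3)^2
Step 3: = 729 + 9 = 738

738


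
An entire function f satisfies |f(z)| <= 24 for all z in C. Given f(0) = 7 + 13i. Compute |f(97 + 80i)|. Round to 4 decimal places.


Step 1: By Liouville's theorem, a bounded entire function is constant.
Step 2: f(z) = f(0) = 7 + 13i for all z.
Step 3: |f(w)| = |7 + 13i| = sqrt(49 + 169)
Step 4: = 14.7648

14.7648


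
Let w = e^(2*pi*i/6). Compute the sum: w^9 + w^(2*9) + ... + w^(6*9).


Step 1: The sum sum_{j=1}^{n} w^(k*j) equals n if n | k, else 0.
Step 2: Here n = 6, k = 9
Step 3: Does n divide k? 6 | 9 -> False
Step 4: Sum = 0

0


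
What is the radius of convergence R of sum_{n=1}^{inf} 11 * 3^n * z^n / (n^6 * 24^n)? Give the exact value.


Step 1: General term a_n = 11 * 3^n / (n^6 * 24^n)
Step 2: By the root test, |a_n|^(1/n) = 11^(1/n) * 3 / (n^(6/n) * 24) -> 3/24 as n -> infinity (since 11^(1/n) -> 1 and n^(6/n) -> 1)
Step 3: R = 1/lim|a_n|^(1/n) = 24/3 = 8

8


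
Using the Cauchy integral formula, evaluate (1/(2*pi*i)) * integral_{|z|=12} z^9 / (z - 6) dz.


Step 1: f(z) = z^9, a = 6 is inside |z| = 12
Step 2: By Cauchy integral formula: (1/(2pi*i)) * integral = f(a)
Step 3: f(6) = 6^9 = 10077696

10077696


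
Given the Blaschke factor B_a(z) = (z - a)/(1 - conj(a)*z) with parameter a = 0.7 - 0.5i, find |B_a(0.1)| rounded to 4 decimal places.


Step 1: Numerator z0 - a = 0.1 - (0.7 - 0.5i) = -0.6 + 0.5i
Step 2: Denominator 1 - conj(a)*z0 = 1 - (0.7 + 0.5i)*0.1 = 0.93 - 0.05i
Step 3: |z0 - a|^2 = (-0.6)^2 + 0.5^2 = 0.61; |1 - conj(a)*z0|^2 = 0.93^2 + (-0.05)^2 = 0.8674
Step 4: |B_a(0.1)| = sqrt(0.61 / 0.8674) = sqrt(0.703251)
Step 5: = 0.8386

0.8386


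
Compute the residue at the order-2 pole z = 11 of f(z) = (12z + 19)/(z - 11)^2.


Step 1: Pole of order 2 at z = 11
Step 2: Res = lim d/dz [(z - 11)^2 * f(z)] as z -> 11
Step 3: (z - 11)^2 * f(z) = 12z + 19
Step 4: d/dz[12z + 19] = 12

12


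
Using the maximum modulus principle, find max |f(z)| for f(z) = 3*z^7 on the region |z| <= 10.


Step 1: On |z| = 10, |f(z)| = 3 * |z|^7 = 3 * 10^7
Step 2: By maximum modulus principle, maximum is on boundary.
Step 3: Maximum = 3 * 10000000 = 30000000

30000000


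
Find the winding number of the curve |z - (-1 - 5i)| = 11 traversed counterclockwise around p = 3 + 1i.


Step 1: Center c = (-1, -5), radius = 11
Step 2: |p - c|^2 = 4^2 + 6^2 = 52
Step 3: r^2 = 121
Step 4: |p-c| < r so winding number = 1

1


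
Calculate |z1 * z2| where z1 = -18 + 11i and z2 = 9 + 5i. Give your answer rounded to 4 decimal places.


Step 1: |z1| = sqrt((-18)^2 + 11^2) = sqrt(445)
Step 2: |z2| = sqrt(9^2 + 5^2) = sqrt(106)
Step 3: |z1*z2| = |z1|*|z2| = sqrt(445) * sqrt(106) = sqrt(445 * 106) = sqrt(47170)
Step 4: = 217.1866

217.1866


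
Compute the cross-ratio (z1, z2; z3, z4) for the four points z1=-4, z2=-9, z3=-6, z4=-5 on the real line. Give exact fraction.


Step 1: (z1-z3)(z2-z4) = 2 * (-4) = -8
Step 2: (z1-z4)(z2-z3) = 1 * (-3) = -3
Step 3: Cross-ratio = 8/3 = 8/3

8/3


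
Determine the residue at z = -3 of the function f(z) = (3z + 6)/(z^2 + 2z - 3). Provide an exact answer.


Step 1: Q(z) = z^2 + 2z - 3 = (z + 3)(z - 1)
Step 2: Q'(z) = 2z + 2
Step 3: Q'(-3) = -4, P(-3) = -3
Step 4: Res = P(-3)/Q'(-3) = -3/(-4) = 3/4

3/4


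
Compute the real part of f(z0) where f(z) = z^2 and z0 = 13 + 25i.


Step 1: z0 = 13 + 25i
Step 2: z0^2 = 13^2 - 25^2 + 650i
Step 3: real part = 169 - 625 = -456

-456


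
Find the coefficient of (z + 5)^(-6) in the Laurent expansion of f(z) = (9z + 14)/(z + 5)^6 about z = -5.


Step 1: Write the numerator in powers of (z + 5): 9z + 14 = 9(z + 5) + (9*(-5) + 14) = 9(z + 5) - 31
Step 2: Divide by (z + 5)^6: f(z) = -31(z + 5)^(-6) + 9(z + 5)^(-5)
Step 3: This finite sum is the Laurent series of f about z = -5.
Step 4: Coefficient of (z + 5)^(-6) = 9*(-5) + 14 = -31

-31


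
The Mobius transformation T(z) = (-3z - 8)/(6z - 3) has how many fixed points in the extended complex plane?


Step 1: Fixed points satisfy T(z) = z
Step 2: 6z^2 + 8 = 0
Step 3: Discriminant = 0^2 - 4*6*8 = -192
Step 4: Number of fixed points = 2

2


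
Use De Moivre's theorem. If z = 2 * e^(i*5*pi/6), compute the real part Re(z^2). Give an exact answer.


Step 1: By De Moivre's theorem, z^2 = 2^2 * e^(i*2*5*pi/6) = 4 * (cos(5*pi/3) + i*sin(5*pi/3))
Step 2: |z|^2 = 2^2 = 4
Step 3: The angle 5*pi/3 already lies in [0, 2*pi)
Step 4: cos(5*pi/3) = 1/2
Step 5: Re(z^2) = 4 * 1/2 = 2

2


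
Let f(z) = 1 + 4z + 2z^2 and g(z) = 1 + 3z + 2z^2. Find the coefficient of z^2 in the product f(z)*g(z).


Step 1: z^2 term in f*g comes from: (1)*(2z^2) + (4z)*(3z) + (2z^2)*(1)
Step 2: = 2 + 12 + 2
Step 3: = 16

16


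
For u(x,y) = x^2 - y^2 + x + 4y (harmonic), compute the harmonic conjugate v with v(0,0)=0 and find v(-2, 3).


Step 1: v_x = -u_y = 2y - 4
Step 2: v_y = u_x = 2x + 1
Step 3: v = 2xy - 4x + y + C
Step 4: v(0,0) = 0 => C = 0
Step 5: v(-2, 3) = -1

-1


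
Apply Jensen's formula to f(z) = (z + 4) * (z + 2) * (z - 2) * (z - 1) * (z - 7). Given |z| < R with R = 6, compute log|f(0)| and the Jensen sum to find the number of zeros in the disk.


Jensen's formula: (1/2pi)*integral log|f(Re^it)|dt = log|f(0)| + sum_{|a_k|<R} log(R/|a_k|)
Step 1: f(0) = 4 * 2 * (-2) * (-1) * (-7) = -112
Step 2: log|f(0)| = log|-4| + log|-2| + log|2| + log|1| + log|7| = 4.7185
Step 3: Zeros inside |z| < 6: -4, -2, 2, 1
Step 4: Jensen sum = log(6/4) + log(6/2) + log(6/2) + log(6/1) = 4.3944
Step 5: n(R) = number of terms in the Jensen sum = count of zeros inside |z| < 6 = 4

4


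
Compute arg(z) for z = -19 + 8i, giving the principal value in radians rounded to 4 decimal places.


Step 1: z = -19 + 8i
Step 2: arg(z) = atan2(8, -19)
Step 3: arg(z) = 2.7431

2.7431


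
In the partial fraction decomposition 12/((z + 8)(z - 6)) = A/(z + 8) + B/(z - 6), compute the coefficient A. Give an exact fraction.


Step 1: Multiply both sides by (z + 8) and set z = -8
Step 2: A = 12 / (-8 - 6)
Step 3: A = 12 / (-14)
Step 4: A = -6/7

-6/7


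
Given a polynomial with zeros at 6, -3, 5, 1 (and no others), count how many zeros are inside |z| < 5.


Step 1: Check each root:
  z = 6: |6| = 6 >= 5
  z = -3: |-3| = 3 < 5
  z = 5: |5| = 5 >= 5
  z = 1: |1| = 1 < 5
Step 2: Count = 2

2


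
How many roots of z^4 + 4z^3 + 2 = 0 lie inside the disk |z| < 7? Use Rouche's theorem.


Step 1: On |z| = 7 the three terms have sizes |z^4| = 7^4 = 2401, |4z^3| = 4*7^3 = 1372, |2| = 2
Step 2: The dominant term is g(z) = z^4; let h(z) = 4z^3 + 2 so f = g + h
Step 3: On |z| = 7: |g| = 2401 and |h| <= 1372 + 2 = 1374
Step 4: Since 2401 > 1374, |h| < |g| on |z| = 7, so by Rouche f has the same number of zeros as g inside |z| < 7
Step 5: g(z) = z^4 has 4 zeros (all at the origin) inside |z| < 7. Answer = 4

4


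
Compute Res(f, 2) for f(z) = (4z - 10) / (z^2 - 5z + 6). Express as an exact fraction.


Step 1: Q(z) = z^2 - 5z + 6 = (z - 2)(z - 3)
Step 2: Q'(z) = 2z - 5
Step 3: Q'(2) = -1, P(2) = -2
Step 4: Res = P(2)/Q'(2) = -2/(-1) = 2

2


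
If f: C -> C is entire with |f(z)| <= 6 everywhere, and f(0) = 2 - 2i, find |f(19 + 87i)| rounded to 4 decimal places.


Step 1: By Liouville's theorem, a bounded entire function is constant.
Step 2: f(z) = f(0) = 2 - 2i for all z.
Step 3: |f(w)| = |2 - 2i| = sqrt(4 + 4)
Step 4: = 2.8284

2.8284


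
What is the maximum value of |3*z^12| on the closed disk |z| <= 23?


Step 1: On |z| = 23, |f(z)| = 3 * |z|^12 = 3 * 23^12
Step 2: By maximum modulus principle, maximum is on boundary.
Step 3: Maximum = 3 * 21914624432020321 = 65743873296060963

65743873296060963


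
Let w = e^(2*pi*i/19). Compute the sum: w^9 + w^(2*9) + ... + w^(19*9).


Step 1: The sum sum_{j=1}^{n} w^(k*j) equals n if n | k, else 0.
Step 2: Here n = 19, k = 9
Step 3: Does n divide k? 19 | 9 -> False
Step 4: Sum = 0

0


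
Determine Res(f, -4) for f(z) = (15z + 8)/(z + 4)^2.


Step 1: Pole of order 2 at z = -4
Step 2: Res = lim d/dz [(z + 4)^2 * f(z)] as z -> -4
Step 3: (z + 4)^2 * f(z) = 15z + 8
Step 4: d/dz[15z + 8] = 15

15


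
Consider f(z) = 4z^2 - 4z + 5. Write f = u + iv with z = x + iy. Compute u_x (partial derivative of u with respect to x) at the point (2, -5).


Step 1: f(z) = 4(x+iy)^2 - 4(x+iy) + 5
Step 2: u = 4(x^2 - y^2) - 4x + 5
Step 3: u_x = 8x - 4
Step 4: At (2, -5): u_x = 16 - 4 = 12

12


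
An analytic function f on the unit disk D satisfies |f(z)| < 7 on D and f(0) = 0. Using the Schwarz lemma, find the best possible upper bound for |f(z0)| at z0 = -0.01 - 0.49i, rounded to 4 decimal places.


Step 1: g = f/7 maps D -> D with g(0) = 0, so by the Schwarz lemma |g(z)| <= |z|, i.e. |f(z)| <= 7|z|; this is sharp (f(z) = 7z).
Step 2: |z0|^2 = (-0.01)^2 + (-0.49)^2 = 0.2402
Step 3: |z0| = sqrt(0.2402) = 0.490102
Step 4: Best bound = 7 * |z0| = 7 * 0.490102 = 3.4307

3.4307


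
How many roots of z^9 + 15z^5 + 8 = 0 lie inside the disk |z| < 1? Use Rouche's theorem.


Step 1: On |z| = 1 the three terms have sizes |z^9| = 1^9 = 1, |15z^5| = 15*1^5 = 15, |8| = 8
Step 2: The dominant term is g(z) = 15z^5; let h(z) = z^9 + 8 so f = g + h
Step 3: On |z| = 1: |g| = 15 and |h| <= 1 + 8 = 9
Step 4: Since 15 > 9, |h| < |g| on |z| = 1, so by Rouche f has the same number of zeros as g inside |z| < 1
Step 5: g(z) = 15z^5 has 5 zeros (at the origin, multiplicity 5) inside |z| < 1. Answer = 5

5


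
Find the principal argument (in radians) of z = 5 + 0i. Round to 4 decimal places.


Step 1: z = 5 + 0i
Step 2: arg(z) = atan2(0, 5)
Step 3: arg(z) = 0.0

0.0


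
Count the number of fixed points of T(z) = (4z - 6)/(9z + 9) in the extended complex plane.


Step 1: Fixed points satisfy T(z) = z
Step 2: 9z^2 + 5z + 6 = 0
Step 3: Discriminant = 5^2 - 4*9*6 = -191
Step 4: Number of fixed points = 2

2


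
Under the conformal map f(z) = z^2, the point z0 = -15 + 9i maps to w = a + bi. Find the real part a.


Step 1: z0 = -15 + 9i
Step 2: z0^2 = (-15)^2 - 9^2 - 270i
Step 3: real part = 225 - 81 = 144

144


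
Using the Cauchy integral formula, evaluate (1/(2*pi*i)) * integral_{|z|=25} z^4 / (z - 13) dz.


Step 1: f(z) = z^4, a = 13 is inside |z| = 25
Step 2: By Cauchy integral formula: (1/(2pi*i)) * integral = f(a)
Step 3: f(13) = 13^4 = 28561

28561


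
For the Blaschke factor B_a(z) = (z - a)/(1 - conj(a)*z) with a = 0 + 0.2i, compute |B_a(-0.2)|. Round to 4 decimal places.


Step 1: Numerator z0 - a = -0.2 - (0 + 0.2i) = -0.2 - 0.2i
Step 2: Denominator 1 - conj(a)*z0 = 1 - (0 - 0.2i)*(-0.2) = 1 - 0.04i
Step 3: |z0 - a|^2 = (-0.2)^2 + (-0.2)^2 = 0.08; |1 - conj(a)*z0|^2 = 1^2 + (-0.04)^2 = 1.0016
Step 4: |B_a(-0.2)| = sqrt(0.08 / 1.0016) = sqrt(0.079872)
Step 5: = 0.2826

0.2826


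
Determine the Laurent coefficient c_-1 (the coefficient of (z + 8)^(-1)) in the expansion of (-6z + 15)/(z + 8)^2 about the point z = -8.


Step 1: Write the numerator in powers of (z + 8): -6z + 15 = -6(z + 8) + (-6*(-8) + 15) = -6(z + 8) + 63
Step 2: Divide by (z + 8)^2: f(z) = 63(z + 8)^(-2) - 6(z + 8)^(-1)
Step 3: This finite sum is the Laurent series of f about z = -8.
Step 4: Coefficient of (z + 8)^(-1) = coefficient of (z + 8) in the re-centred numerator = -6

-6


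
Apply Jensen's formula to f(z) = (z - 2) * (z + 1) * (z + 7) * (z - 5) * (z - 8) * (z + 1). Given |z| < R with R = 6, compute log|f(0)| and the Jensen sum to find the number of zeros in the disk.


Jensen's formula: (1/2pi)*integral log|f(Re^it)|dt = log|f(0)| + sum_{|a_k|<R} log(R/|a_k|)
Step 1: f(0) = (-2) * 1 * 7 * (-5) * (-8) * 1 = -560
Step 2: log|f(0)| = log|2| + log|-1| + log|-7| + log|5| + log|8| + log|-1| = 6.3279
Step 3: Zeros inside |z| < 6: 2, -1, 5, -1
Step 4: Jensen sum = log(6/2) + log(6/1) + log(6/5) + log(6/1) = 4.8645
Step 5: n(R) = number of terms in the Jensen sum = count of zeros inside |z| < 6 = 4

4


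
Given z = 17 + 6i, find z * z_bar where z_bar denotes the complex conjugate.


Step 1: conj(z) = 17 - 6i
Step 2: z * conj(z) = 17^2 + 6^2
Step 3: = 289 + 36 = 325

325


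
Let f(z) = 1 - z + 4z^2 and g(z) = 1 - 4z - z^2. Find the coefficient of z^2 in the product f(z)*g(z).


Step 1: z^2 term in f*g comes from: (1)*(-z^2) + (-z)*(-4z) + (4z^2)*(1)
Step 2: = -1 + 4 + 4
Step 3: = 7

7


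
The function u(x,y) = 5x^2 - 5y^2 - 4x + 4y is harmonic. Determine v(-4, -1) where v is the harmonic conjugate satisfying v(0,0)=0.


Step 1: v_x = -u_y = 10y - 4
Step 2: v_y = u_x = 10x - 4
Step 3: v = 10xy - 4x - 4y + C
Step 4: v(0,0) = 0 => C = 0
Step 5: v(-4, -1) = 60

60


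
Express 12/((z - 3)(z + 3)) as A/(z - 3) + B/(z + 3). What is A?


Step 1: Multiply both sides by (z - 3) and set z = 3
Step 2: A = 12 / (3 + 3)
Step 3: A = 12 / 6
Step 4: A = 2

2


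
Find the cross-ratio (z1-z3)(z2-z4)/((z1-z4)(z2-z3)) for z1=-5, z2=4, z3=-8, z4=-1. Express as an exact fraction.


Step 1: (z1-z3)(z2-z4) = 3 * 5 = 15
Step 2: (z1-z4)(z2-z3) = (-4) * 12 = -48
Step 3: Cross-ratio = -15/48 = -5/16

-5/16


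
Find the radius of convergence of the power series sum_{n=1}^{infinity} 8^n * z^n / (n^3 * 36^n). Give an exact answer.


Step 1: General term a_n = 8^n / (n^3 * 36^n)
Step 2: By the root test, |a_n|^(1/n) = 8 / (n^(3/n) * 36) -> 8/36 as n -> infinity (since n^(3/n) -> 1)
Step 3: R = 1/lim|a_n|^(1/n) = 36/8 = 9/2

9/2


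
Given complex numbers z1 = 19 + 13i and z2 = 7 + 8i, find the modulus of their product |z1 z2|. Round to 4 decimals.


Step 1: |z1| = sqrt(19^2 + 13^2) = sqrt(530)
Step 2: |z2| = sqrt(7^2 + 8^2) = sqrt(113)
Step 3: |z1*z2| = |z1|*|z2| = sqrt(530) * sqrt(113) = sqrt(530 * 113) = sqrt(59890)
Step 4: = 244.7243

244.7243


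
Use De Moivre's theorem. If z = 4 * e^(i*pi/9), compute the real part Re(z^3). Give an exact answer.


Step 1: By De Moivre's theorem, z^3 = 4^3 * e^(i*3*pi/9) = 64 * (cos(pi/3) + i*sin(pi/3))
Step 2: |z|^3 = 4^3 = 64
Step 3: The angle pi/3 already lies in [0, 2*pi)
Step 4: cos(pi/3) = 1/2
Step 5: Re(z^3) = 64 * 1/2 = 32

32


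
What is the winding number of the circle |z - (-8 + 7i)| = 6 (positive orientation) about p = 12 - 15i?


Step 1: Center c = (-8, 7), radius = 6
Step 2: |p - c|^2 = 20^2 + (-22)^2 = 884
Step 3: r^2 = 36
Step 4: |p-c| > r so winding number = 0

0


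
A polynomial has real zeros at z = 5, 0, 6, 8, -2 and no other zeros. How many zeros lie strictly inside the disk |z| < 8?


Step 1: Check each root:
  z = 5: |5| = 5 < 8
  z = 0: |0| = 0 < 8
  z = 6: |6| = 6 < 8
  z = 8: |8| = 8 >= 8
  z = -2: |-2| = 2 < 8
Step 2: Count = 4

4


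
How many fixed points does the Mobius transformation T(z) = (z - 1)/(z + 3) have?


Step 1: Fixed points satisfy T(z) = z
Step 2: z^2 + 2z + 1 = 0
Step 3: Discriminant = 2^2 - 4*1*1 = 0
Step 4: Number of fixed points = 1

1


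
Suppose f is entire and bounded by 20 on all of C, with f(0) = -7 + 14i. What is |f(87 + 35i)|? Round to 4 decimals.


Step 1: By Liouville's theorem, a bounded entire function is constant.
Step 2: f(z) = f(0) = -7 + 14i for all z.
Step 3: |f(w)| = |-7 + 14i| = sqrt(49 + 196)
Step 4: = 15.6525

15.6525


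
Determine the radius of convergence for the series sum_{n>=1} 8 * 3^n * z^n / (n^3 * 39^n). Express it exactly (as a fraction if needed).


Step 1: General term a_n = 8 * 3^n / (n^3 * 39^n)
Step 2: By the root test, |a_n|^(1/n) = 8^(1/n) * 3 / (n^(3/n) * 39) -> 3/39 as n -> infinity (since 8^(1/n) -> 1 and n^(3/n) -> 1)
Step 3: R = 1/lim|a_n|^(1/n) = 39/3 = 13

13


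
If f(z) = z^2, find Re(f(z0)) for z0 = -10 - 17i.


Step 1: z0 = -10 - 17i
Step 2: z0^2 = (-10)^2 - (-17)^2 + 340i
Step 3: real part = 100 - 289 = -189

-189


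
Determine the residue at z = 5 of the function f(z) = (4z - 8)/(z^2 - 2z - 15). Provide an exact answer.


Step 1: Q(z) = z^2 - 2z - 15 = (z - 5)(z + 3)
Step 2: Q'(z) = 2z - 2
Step 3: Q'(5) = 8, P(5) = 12
Step 4: Res = P(5)/Q'(5) = 12/8 = 3/2

3/2


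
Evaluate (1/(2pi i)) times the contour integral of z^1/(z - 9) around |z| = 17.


Step 1: f(z) = z^1, a = 9 is inside |z| = 17
Step 2: By Cauchy integral formula: (1/(2pi*i)) * integral = f(a)
Step 3: f(9) = 9^1 = 9

9


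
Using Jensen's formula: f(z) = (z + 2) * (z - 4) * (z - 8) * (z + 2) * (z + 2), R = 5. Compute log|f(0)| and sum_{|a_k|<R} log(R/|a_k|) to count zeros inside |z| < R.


Jensen's formula: (1/2pi)*integral log|f(Re^it)|dt = log|f(0)| + sum_{|a_k|<R} log(R/|a_k|)
Step 1: f(0) = 2 * (-4) * (-8) * 2 * 2 = 256
Step 2: log|f(0)| = log|-2| + log|4| + log|8| + log|-2| + log|-2| = 5.5452
Step 3: Zeros inside |z| < 5: -2, 4, -2, -2
Step 4: Jensen sum = log(5/2) + log(5/4) + log(5/2) + log(5/2) = 2.972
Step 5: n(R) = number of terms in the Jensen sum = count of zeros inside |z| < 5 = 4

4


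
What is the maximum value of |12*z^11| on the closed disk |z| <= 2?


Step 1: On |z| = 2, |f(z)| = 12 * |z|^11 = 12 * 2^11
Step 2: By maximum modulus principle, maximum is on boundary.
Step 3: Maximum = 12 * 2048 = 24576

24576


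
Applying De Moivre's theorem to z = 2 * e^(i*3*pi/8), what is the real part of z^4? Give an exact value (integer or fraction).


Step 1: By De Moivre's theorem, z^4 = 2^4 * e^(i*4*3*pi/8) = 16 * (cos(3*pi/2) + i*sin(3*pi/2))
Step 2: |z|^4 = 2^4 = 16
Step 3: The angle 3*pi/2 already lies in [0, 2*pi)
Step 4: cos(3*pi/2) = 0
Step 5: Re(z^4) = 16 * 0 = 0

0


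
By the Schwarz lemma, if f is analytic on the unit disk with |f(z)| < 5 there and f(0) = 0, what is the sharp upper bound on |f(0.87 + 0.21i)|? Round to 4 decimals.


Step 1: g = f/5 maps D -> D with g(0) = 0, so by the Schwarz lemma |g(z)| <= |z|, i.e. |f(z)| <= 5|z|; this is sharp (f(z) = 5z).
Step 2: |z0|^2 = 0.87^2 + 0.21^2 = 0.801
Step 3: |z0| = sqrt(0.801) = 0.894986
Step 4: Best bound = 5 * |z0| = 5 * 0.894986 = 4.4749

4.4749


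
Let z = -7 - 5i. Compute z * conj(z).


Step 1: conj(z) = -7 + 5i
Step 2: z * conj(z) = (-7)^2 + (-5)^2
Step 3: = 49 + 25 = 74

74


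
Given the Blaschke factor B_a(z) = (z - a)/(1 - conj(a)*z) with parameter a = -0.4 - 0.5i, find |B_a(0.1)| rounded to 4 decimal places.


Step 1: Numerator z0 - a = 0.1 - (-0.4 - 0.5i) = 0.5 + 0.5i
Step 2: Denominator 1 - conj(a)*z0 = 1 - (-0.4 + 0.5i)*0.1 = 1.04 - 0.05i
Step 3: |z0 - a|^2 = 0.5^2 + 0.5^2 = 0.5; |1 - conj(a)*z0|^2 = 1.04^2 + (-0.05)^2 = 1.0841
Step 4: |B_a(0.1)| = sqrt(0.5 / 1.0841) = sqrt(0.461212)
Step 5: = 0.6791

0.6791


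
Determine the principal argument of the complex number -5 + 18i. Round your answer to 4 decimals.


Step 1: z = -5 + 18i
Step 2: arg(z) = atan2(18, -5)
Step 3: arg(z) = 1.8417

1.8417


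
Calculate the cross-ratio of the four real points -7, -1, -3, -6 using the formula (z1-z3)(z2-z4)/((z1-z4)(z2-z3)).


Step 1: (z1-z3)(z2-z4) = (-4) * 5 = -20
Step 2: (z1-z4)(z2-z3) = (-1) * 2 = -2
Step 3: Cross-ratio = 20/2 = 10

10


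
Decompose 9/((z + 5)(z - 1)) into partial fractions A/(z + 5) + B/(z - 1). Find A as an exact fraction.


Step 1: Multiply both sides by (z + 5) and set z = -5
Step 2: A = 9 / (-5 - 1)
Step 3: A = 9 / (-6)
Step 4: A = -3/2

-3/2


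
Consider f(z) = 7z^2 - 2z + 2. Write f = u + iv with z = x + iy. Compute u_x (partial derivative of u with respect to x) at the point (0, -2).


Step 1: f(z) = 7(x+iy)^2 - 2(x+iy) + 2
Step 2: u = 7(x^2 - y^2) - 2x + 2
Step 3: u_x = 14x - 2
Step 4: At (0, -2): u_x = 0 - 2 = -2

-2


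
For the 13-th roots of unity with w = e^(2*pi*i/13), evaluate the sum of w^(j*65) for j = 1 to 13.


Step 1: The sum sum_{j=1}^{n} w^(k*j) equals n if n | k, else 0.
Step 2: Here n = 13, k = 65
Step 3: Does n divide k? 13 | 65 -> True
Step 4: Sum = 13

13


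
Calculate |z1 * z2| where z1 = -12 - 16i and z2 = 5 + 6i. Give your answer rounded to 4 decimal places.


Step 1: |z1| = sqrt((-12)^2 + (-16)^2) = sqrt(400)
Step 2: |z2| = sqrt(5^2 + 6^2) = sqrt(61)
Step 3: |z1*z2| = |z1|*|z2| = sqrt(400) * sqrt(61) = sqrt(400 * 61) = sqrt(24400)
Step 4: = 156.205

156.205


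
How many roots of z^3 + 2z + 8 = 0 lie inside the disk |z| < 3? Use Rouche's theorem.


Step 1: On |z| = 3 the three terms have sizes |z^3| = 3^3 = 27, |2z| = 2*3 = 6, |8| = 8
Step 2: The dominant term is g(z) = z^3; let h(z) = 2z + 8 so f = g + h
Step 3: On |z| = 3: |g| = 27 and |h| <= 6 + 8 = 14
Step 4: Since 27 > 14, |h| < |g| on |z| = 3, so by Rouche f has the same number of zeros as g inside |z| < 3
Step 5: g(z) = z^3 has 3 zeros (all at the origin) inside |z| < 3. Answer = 3

3


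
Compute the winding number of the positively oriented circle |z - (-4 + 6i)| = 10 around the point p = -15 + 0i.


Step 1: Center c = (-4, 6), radius = 10
Step 2: |p - c|^2 = (-11)^2 + (-6)^2 = 157
Step 3: r^2 = 100
Step 4: |p-c| > r so winding number = 0

0


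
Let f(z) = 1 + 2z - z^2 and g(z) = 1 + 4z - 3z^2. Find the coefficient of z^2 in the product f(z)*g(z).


Step 1: z^2 term in f*g comes from: (1)*(-3z^2) + (2z)*(4z) + (-z^2)*(1)
Step 2: = -3 + 8 - 1
Step 3: = 4

4


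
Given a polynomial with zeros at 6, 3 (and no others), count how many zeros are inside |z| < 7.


Step 1: Check each root:
  z = 6: |6| = 6 < 7
  z = 3: |3| = 3 < 7
Step 2: Count = 2

2


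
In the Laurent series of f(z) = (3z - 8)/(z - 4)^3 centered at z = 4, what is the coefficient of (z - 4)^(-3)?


Step 1: Write the numerator in powers of (z - 4): 3z - 8 = 3(z - 4) + (3*4 - 8) = 3(z - 4) + 4
Step 2: Divide by (z - 4)^3: f(z) = 4(z - 4)^(-3) + 3(z - 4)^(-2)
Step 3: This finite sum is the Laurent series of f about z = 4.
Step 4: Coefficient of (z - 4)^(-3) = 3*4 - 8 = 4

4


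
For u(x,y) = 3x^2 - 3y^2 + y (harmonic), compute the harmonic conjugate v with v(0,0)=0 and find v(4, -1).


Step 1: v_x = -u_y = 6y - 1
Step 2: v_y = u_x = 6x + 0
Step 3: v = 6xy - x + C
Step 4: v(0,0) = 0 => C = 0
Step 5: v(4, -1) = -28

-28


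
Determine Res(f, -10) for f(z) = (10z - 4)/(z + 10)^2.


Step 1: Pole of order 2 at z = -10
Step 2: Res = lim d/dz [(z + 10)^2 * f(z)] as z -> -10
Step 3: (z + 10)^2 * f(z) = 10z - 4
Step 4: d/dz[10z - 4] = 10

10


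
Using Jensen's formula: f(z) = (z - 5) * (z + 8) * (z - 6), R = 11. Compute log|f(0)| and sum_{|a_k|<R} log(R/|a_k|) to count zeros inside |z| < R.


Jensen's formula: (1/2pi)*integral log|f(Re^it)|dt = log|f(0)| + sum_{|a_k|<R} log(R/|a_k|)
Step 1: f(0) = (-5) * 8 * (-6) = 240
Step 2: log|f(0)| = log|5| + log|-8| + log|6| = 5.4806
Step 3: Zeros inside |z| < 11: 5, -8, 6
Step 4: Jensen sum = log(11/5) + log(11/8) + log(11/6) = 1.713
Step 5: n(R) = number of terms in the Jensen sum = count of zeros inside |z| < 11 = 3

3


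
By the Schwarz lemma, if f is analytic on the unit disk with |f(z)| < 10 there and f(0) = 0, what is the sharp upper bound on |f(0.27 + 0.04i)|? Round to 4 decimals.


Step 1: g = f/10 maps D -> D with g(0) = 0, so by the Schwarz lemma |g(z)| <= |z|, i.e. |f(z)| <= 10|z|; this is sharp (f(z) = 10z).
Step 2: |z0|^2 = 0.27^2 + 0.04^2 = 0.0745
Step 3: |z0| = sqrt(0.0745) = 0.272947
Step 4: Best bound = 10 * |z0| = 10 * 0.272947 = 2.7295

2.7295


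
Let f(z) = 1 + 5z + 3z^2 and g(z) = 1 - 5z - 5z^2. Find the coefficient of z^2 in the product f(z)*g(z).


Step 1: z^2 term in f*g comes from: (1)*(-5z^2) + (5z)*(-5z) + (3z^2)*(1)
Step 2: = -5 - 25 + 3
Step 3: = -27

-27


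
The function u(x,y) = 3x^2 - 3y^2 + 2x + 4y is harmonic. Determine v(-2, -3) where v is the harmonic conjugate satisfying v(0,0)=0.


Step 1: v_x = -u_y = 6y - 4
Step 2: v_y = u_x = 6x + 2
Step 3: v = 6xy - 4x + 2y + C
Step 4: v(0,0) = 0 => C = 0
Step 5: v(-2, -3) = 38

38


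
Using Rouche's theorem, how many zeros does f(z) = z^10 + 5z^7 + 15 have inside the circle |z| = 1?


Step 1: On |z| = 1 the three terms have sizes |z^10| = 1^10 = 1, |5z^7| = 5*1^7 = 5, |15| = 15
Step 2: The dominant term is g(z) = 15; let h(z) = z^10 + 5z^7 so f = g + h
Step 3: On |z| = 1: |g| = 15 and |h| <= 1 + 5 = 6
Step 4: Since 15 > 6, |h| < |g| on |z| = 1, so by Rouche f has the same number of zeros as g inside |z| < 1
Step 5: g(z) = 15 is a nonzero constant with no zeros inside |z| < 1. Answer = 0

0


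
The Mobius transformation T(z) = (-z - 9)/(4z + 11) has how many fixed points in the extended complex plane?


Step 1: Fixed points satisfy T(z) = z
Step 2: 4z^2 + 12z + 9 = 0
Step 3: Discriminant = 12^2 - 4*4*9 = 0
Step 4: Number of fixed points = 1

1


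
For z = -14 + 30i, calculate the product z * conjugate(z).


Step 1: conj(z) = -14 - 30i
Step 2: z * conj(z) = (-14)^2 + 30^2
Step 3: = 196 + 900 = 1096

1096


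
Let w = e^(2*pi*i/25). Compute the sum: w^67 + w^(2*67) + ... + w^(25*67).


Step 1: The sum sum_{j=1}^{n} w^(k*j) equals n if n | k, else 0.
Step 2: Here n = 25, k = 67
Step 3: Does n divide k? 25 | 67 -> False
Step 4: Sum = 0

0


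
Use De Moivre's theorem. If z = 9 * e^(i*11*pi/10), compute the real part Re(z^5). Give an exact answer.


Step 1: By De Moivre's theorem, z^5 = 9^5 * e^(i*5*11*pi/10) = 59049 * (cos(11*pi/2) + i*sin(11*pi/2))
Step 2: |z|^5 = 9^5 = 59049
Step 3: Reduce the angle mod 2*pi: 11*pi/2 - 4*pi = 3*pi/2
Step 4: cos(3*pi/2) = 0
Step 5: Re(z^5) = 59049 * 0 = 0

0


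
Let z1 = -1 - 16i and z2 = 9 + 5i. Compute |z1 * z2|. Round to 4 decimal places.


Step 1: |z1| = sqrt((-1)^2 + (-16)^2) = sqrt(257)
Step 2: |z2| = sqrt(9^2 + 5^2) = sqrt(106)
Step 3: |z1*z2| = |z1|*|z2| = sqrt(257) * sqrt(106) = sqrt(257 * 106) = sqrt(27242)
Step 4: = 165.0515

165.0515


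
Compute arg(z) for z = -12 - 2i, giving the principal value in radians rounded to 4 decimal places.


Step 1: z = -12 - 2i
Step 2: arg(z) = atan2(-2, -12)
Step 3: arg(z) = -2.9764

-2.9764


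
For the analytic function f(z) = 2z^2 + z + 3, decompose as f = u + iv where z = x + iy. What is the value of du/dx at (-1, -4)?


Step 1: f(z) = 2(x+iy)^2 + (x+iy) + 3
Step 2: u = 2(x^2 - y^2) + x + 3
Step 3: u_x = 4x + 1
Step 4: At (-1, -4): u_x = -4 + 1 = -3

-3


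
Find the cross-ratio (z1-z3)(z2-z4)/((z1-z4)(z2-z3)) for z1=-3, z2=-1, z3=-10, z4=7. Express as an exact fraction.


Step 1: (z1-z3)(z2-z4) = 7 * (-8) = -56
Step 2: (z1-z4)(z2-z3) = (-10) * 9 = -90
Step 3: Cross-ratio = 56/90 = 28/45

28/45


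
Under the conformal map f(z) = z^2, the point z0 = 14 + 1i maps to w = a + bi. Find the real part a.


Step 1: z0 = 14 + 1i
Step 2: z0^2 = 14^2 - 1^2 + 28i
Step 3: real part = 196 - 1 = 195

195


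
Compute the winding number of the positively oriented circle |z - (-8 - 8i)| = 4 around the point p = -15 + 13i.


Step 1: Center c = (-8, -8), radius = 4
Step 2: |p - c|^2 = (-7)^2 + 21^2 = 490
Step 3: r^2 = 16
Step 4: |p-c| > r so winding number = 0

0


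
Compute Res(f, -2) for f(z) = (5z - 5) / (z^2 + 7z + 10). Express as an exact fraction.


Step 1: Q(z) = z^2 + 7z + 10 = (z + 2)(z + 5)
Step 2: Q'(z) = 2z + 7
Step 3: Q'(-2) = 3, P(-2) = -15
Step 4: Res = P(-2)/Q'(-2) = -15/3 = -5

-5


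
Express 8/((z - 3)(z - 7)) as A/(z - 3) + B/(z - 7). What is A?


Step 1: Multiply both sides by (z - 3) and set z = 3
Step 2: A = 8 / (3 - 7)
Step 3: A = 8 / (-4)
Step 4: A = -2

-2


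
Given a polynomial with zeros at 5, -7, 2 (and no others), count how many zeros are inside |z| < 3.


Step 1: Check each root:
  z = 5: |5| = 5 >= 3
  z = -7: |-7| = 7 >= 3
  z = 2: |2| = 2 < 3
Step 2: Count = 1

1


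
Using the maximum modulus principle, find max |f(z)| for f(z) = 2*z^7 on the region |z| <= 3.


Step 1: On |z| = 3, |f(z)| = 2 * |z|^7 = 2 * 3^7
Step 2: By maximum modulus principle, maximum is on boundary.
Step 3: Maximum = 2 * 2187 = 4374

4374


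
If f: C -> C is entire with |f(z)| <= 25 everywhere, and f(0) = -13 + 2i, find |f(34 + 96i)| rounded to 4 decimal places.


Step 1: By Liouville's theorem, a bounded entire function is constant.
Step 2: f(z) = f(0) = -13 + 2i for all z.
Step 3: |f(w)| = |-13 + 2i| = sqrt(169 + 4)
Step 4: = 13.1529

13.1529


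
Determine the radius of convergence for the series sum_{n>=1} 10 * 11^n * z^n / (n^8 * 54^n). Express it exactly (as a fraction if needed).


Step 1: General term a_n = 10 * 11^n / (n^8 * 54^n)
Step 2: By the root test, |a_n|^(1/n) = 10^(1/n) * 11 / (n^(8/n) * 54) -> 11/54 as n -> infinity (since 10^(1/n) -> 1 and n^(8/n) -> 1)
Step 3: R = 1/lim|a_n|^(1/n) = 54/11

54/11


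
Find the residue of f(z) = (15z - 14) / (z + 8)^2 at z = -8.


Step 1: Pole of order 2 at z = -8
Step 2: Res = lim d/dz [(z + 8)^2 * f(z)] as z -> -8
Step 3: (z + 8)^2 * f(z) = 15z - 14
Step 4: d/dz[15z - 14] = 15

15


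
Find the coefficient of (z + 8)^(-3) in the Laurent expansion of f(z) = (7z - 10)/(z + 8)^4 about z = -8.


Step 1: Write the numerator in powers of (z + 8): 7z - 10 = 7(z + 8) + (7*(-8) - 10) = 7(z + 8) - 66
Step 2: Divide by (z + 8)^4: f(z) = -66(z + 8)^(-4) + 7(z + 8)^(-3)
Step 3: This finite sum is the Laurent series of f about z = -8.
Step 4: Coefficient of (z + 8)^(-3) = coefficient of (z + 8) in the re-centred numerator = 7

7


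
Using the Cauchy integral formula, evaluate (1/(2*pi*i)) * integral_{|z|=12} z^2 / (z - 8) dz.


Step 1: f(z) = z^2, a = 8 is inside |z| = 12
Step 2: By Cauchy integral formula: (1/(2pi*i)) * integral = f(a)
Step 3: f(8) = 8^2 = 64

64


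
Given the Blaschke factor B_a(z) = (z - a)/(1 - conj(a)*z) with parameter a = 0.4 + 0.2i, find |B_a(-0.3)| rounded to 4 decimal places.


Step 1: Numerator z0 - a = -0.3 - (0.4 + 0.2i) = -0.7 - 0.2i
Step 2: Denominator 1 - conj(a)*z0 = 1 - (0.4 - 0.2i)*(-0.3) = 1.12 - 0.06i
Step 3: |z0 - a|^2 = (-0.7)^2 + (-0.2)^2 = 0.53; |1 - conj(a)*z0|^2 = 1.12^2 + (-0.06)^2 = 1.258
Step 4: |B_a(-0.3)| = sqrt(0.53 / 1.258) = sqrt(0.421304)
Step 5: = 0.6491

0.6491


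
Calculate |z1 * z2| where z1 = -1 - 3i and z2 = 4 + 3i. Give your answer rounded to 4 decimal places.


Step 1: |z1| = sqrt((-1)^2 + (-3)^2) = sqrt(10)
Step 2: |z2| = sqrt(4^2 + 3^2) = sqrt(25)
Step 3: |z1*z2| = |z1|*|z2| = sqrt(10) * sqrt(25) = sqrt(10 * 25) = sqrt(250)
Step 4: = 15.8114

15.8114


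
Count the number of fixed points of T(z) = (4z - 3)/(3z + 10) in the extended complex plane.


Step 1: Fixed points satisfy T(z) = z
Step 2: 3z^2 + 6z + 3 = 0
Step 3: Discriminant = 6^2 - 4*3*3 = 0
Step 4: Number of fixed points = 1

1


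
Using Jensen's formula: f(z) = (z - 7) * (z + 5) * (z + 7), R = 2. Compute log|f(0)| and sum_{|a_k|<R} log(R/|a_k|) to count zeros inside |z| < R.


Jensen's formula: (1/2pi)*integral log|f(Re^it)|dt = log|f(0)| + sum_{|a_k|<R} log(R/|a_k|)
Step 1: f(0) = (-7) * 5 * 7 = -245
Step 2: log|f(0)| = log|7| + log|-5| + log|-7| = 5.5013
Step 3: Zeros inside |z| < 2: none
Step 4: Jensen sum = (empty sum) = 0
Step 5: n(R) = number of terms in the Jensen sum = count of zeros inside |z| < 2 = 0

0


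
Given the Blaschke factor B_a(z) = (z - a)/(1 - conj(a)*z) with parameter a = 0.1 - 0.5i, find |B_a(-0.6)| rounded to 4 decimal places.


Step 1: Numerator z0 - a = -0.6 - (0.1 - 0.5i) = -0.7 + 0.5i
Step 2: Denominator 1 - conj(a)*z0 = 1 - (0.1 + 0.5i)*(-0.6) = 1.06 + 0.3i
Step 3: |z0 - a|^2 = (-0.7)^2 + 0.5^2 = 0.74; |1 - conj(a)*z0|^2 = 1.06^2 + 0.3^2 = 1.2136
Step 4: |B_a(-0.6)| = sqrt(0.74 / 1.2136) = sqrt(0.609756)
Step 5: = 0.7809

0.7809


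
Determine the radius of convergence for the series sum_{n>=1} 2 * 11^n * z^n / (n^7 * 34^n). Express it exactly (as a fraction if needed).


Step 1: General term a_n = 2 * 11^n / (n^7 * 34^n)
Step 2: By the root test, |a_n|^(1/n) = 2^(1/n) * 11 / (n^(7/n) * 34) -> 11/34 as n -> infinity (since 2^(1/n) -> 1 and n^(7/n) -> 1)
Step 3: R = 1/lim|a_n|^(1/n) = 34/11

34/11


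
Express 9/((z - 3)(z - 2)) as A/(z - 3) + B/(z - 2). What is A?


Step 1: Multiply both sides by (z - 3) and set z = 3
Step 2: A = 9 / (3 - 2)
Step 3: A = 9 / 1
Step 4: A = 9

9


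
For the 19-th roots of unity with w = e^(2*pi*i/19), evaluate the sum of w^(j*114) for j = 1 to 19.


Step 1: The sum sum_{j=1}^{n} w^(k*j) equals n if n | k, else 0.
Step 2: Here n = 19, k = 114
Step 3: Does n divide k? 19 | 114 -> True
Step 4: Sum = 19

19


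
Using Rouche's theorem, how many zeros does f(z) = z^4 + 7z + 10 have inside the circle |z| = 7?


Step 1: On |z| = 7 the three terms have sizes |z^4| = 7^4 = 2401, |7z| = 7*7 = 49, |10| = 10
Step 2: The dominant term is g(z) = z^4; let h(z) = 7z + 10 so f = g + h
Step 3: On |z| = 7: |g| = 2401 and |h| <= 49 + 10 = 59
Step 4: Since 2401 > 59, |h| < |g| on |z| = 7, so by Rouche f has the same number of zeros as g inside |z| < 7
Step 5: g(z) = z^4 has 4 zeros (all at the origin) inside |z| < 7. Answer = 4

4


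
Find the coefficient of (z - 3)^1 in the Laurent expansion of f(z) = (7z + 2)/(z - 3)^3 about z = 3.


Step 1: Write the numerator in powers of (z - 3): 7z + 2 = 7(z - 3) + (7*3 + 2) = 7(z - 3) + 23
Step 2: Divide by (z - 3)^3: f(z) = 23(z - 3)^(-3) + 7(z - 3)^(-2)
Step 3: This finite sum is the Laurent series of f about z = 3.
Step 4: Only the powers -3 and -2 appear, so the coefficient of (z - 3)^1 = 0

0


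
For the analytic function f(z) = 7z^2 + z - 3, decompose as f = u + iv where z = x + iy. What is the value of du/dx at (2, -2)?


Step 1: f(z) = 7(x+iy)^2 + (x+iy) - 3
Step 2: u = 7(x^2 - y^2) + x - 3
Step 3: u_x = 14x + 1
Step 4: At (2, -2): u_x = 28 + 1 = 29

29


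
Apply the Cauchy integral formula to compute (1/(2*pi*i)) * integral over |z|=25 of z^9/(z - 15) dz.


Step 1: f(z) = z^9, a = 15 is inside |z| = 25
Step 2: By Cauchy integral formula: (1/(2pi*i)) * integral = f(a)
Step 3: f(15) = 15^9 = 38443359375

38443359375
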